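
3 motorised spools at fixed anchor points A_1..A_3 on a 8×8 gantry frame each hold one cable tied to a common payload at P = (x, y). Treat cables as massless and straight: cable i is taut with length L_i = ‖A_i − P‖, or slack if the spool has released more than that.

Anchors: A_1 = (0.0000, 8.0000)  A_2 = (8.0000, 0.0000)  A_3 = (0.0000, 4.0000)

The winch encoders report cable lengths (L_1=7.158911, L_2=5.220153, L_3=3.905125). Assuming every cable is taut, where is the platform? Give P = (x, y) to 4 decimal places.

(3.0000, 1.5000)

circle eqns → linear via eq_j − eq_1; set k_j = A_j·A_j − L_j²
k_1 = 0.0000+64.0000−51.2500 = 12.7500
-16.0000·x + 16.0000·y = k_1−k_2 = -24.0000
0.0000·x + 8.0000·y = k_1−k_3 = 12.0000
solve first two rows → x=3.0000, y=1.5000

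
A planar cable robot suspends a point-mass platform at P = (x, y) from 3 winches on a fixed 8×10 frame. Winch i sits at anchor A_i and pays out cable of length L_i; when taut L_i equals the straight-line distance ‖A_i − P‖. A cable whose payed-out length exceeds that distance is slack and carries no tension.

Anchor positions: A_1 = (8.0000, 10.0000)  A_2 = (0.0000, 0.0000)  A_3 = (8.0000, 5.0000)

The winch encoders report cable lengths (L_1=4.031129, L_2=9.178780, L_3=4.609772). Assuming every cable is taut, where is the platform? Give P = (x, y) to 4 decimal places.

expand ‖A_i−P‖²=L_i² and subtract eq 1 (c_i ≔ ‖A_i‖²−L_i²)
c_1 = 64.0000+100.0000−16.2500 = 147.7500
eq1−eq2 → [16.0000  20.0000]·P = 232.0000
eq1−eq3 → [0.0000  10.0000]·P = 80.0000
2×2 solve → P = (4.5000, 8.0000)

(4.5000, 8.0000)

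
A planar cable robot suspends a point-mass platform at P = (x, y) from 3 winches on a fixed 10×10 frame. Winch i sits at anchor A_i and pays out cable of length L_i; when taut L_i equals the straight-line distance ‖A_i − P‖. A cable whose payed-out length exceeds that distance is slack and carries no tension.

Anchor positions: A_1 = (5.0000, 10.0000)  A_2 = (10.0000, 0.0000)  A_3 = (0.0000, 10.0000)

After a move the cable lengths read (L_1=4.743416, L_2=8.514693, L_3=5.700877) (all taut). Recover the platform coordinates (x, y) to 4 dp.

circle eqns → linear via eq_j − eq_1; set q_j = A_j·A_j − L_j²
q_1 = 25.0000+100.0000−22.5000 = 102.5000
-10.0000·x + 20.0000·y = q_1−q_2 = 75.0000
10.0000·x + 0.0000·y = q_1−q_3 = 35.0000
solve first two rows → x=3.5000, y=5.5000

(3.5000, 5.5000)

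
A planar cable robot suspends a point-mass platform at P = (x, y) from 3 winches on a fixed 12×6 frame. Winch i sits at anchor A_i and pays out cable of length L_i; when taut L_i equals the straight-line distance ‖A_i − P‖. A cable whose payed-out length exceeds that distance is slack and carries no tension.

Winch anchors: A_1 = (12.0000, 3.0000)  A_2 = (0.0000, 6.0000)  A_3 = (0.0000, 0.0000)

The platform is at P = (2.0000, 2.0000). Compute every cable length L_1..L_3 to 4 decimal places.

(10.0499, 4.4721, 2.8284)

L_1: Δ = A_1−P = (10.0000, 1.0000) → ‖Δ‖ = √101.0000 = 10.0499
L_2: Δ = A_2−P = (-2.0000, 4.0000) → ‖Δ‖ = √20.0000 = 4.4721
L_3: Δ = A_3−P = (-2.0000, -2.0000) → ‖Δ‖ = √8.0000 = 2.8284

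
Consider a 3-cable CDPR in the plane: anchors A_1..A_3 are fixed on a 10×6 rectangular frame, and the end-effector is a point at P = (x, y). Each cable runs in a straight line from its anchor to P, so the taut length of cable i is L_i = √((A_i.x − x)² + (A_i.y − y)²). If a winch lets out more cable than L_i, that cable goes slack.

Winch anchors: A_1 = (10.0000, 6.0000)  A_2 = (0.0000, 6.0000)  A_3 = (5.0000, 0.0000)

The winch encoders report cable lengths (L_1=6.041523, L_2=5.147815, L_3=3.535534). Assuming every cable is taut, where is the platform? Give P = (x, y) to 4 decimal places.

expand ‖A_i−P‖²=L_i² and subtract eq 1 (c_i ≔ ‖A_i‖²−L_i²)
c_1 = 100.0000+36.0000−36.5000 = 99.5000
eq1−eq2 → [20.0000  0.0000]·P = 90.0000
eq1−eq3 → [10.0000  12.0000]·P = 87.0000
2×2 solve → P = (4.5000, 3.5000)

(4.5000, 3.5000)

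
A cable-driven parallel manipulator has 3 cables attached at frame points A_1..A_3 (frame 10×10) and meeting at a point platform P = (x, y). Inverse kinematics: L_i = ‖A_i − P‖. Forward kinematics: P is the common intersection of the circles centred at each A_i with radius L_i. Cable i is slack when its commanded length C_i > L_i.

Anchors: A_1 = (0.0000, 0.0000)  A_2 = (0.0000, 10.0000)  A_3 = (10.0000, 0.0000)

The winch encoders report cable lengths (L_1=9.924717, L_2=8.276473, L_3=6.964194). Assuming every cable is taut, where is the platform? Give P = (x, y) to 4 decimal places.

(7.5000, 6.5000)

expand ‖A_i−P‖²=L_i² and subtract eq 1 (k_i ≔ ‖A_i‖²−L_i²)
k_1 = 0.0000+0.0000−98.5000 = -98.5000
eq1−eq2 → [0.0000  -20.0000]·P = -130.0000
eq1−eq3 → [-20.0000  0.0000]·P = -150.0000
2×2 solve → P = (7.5000, 6.5000)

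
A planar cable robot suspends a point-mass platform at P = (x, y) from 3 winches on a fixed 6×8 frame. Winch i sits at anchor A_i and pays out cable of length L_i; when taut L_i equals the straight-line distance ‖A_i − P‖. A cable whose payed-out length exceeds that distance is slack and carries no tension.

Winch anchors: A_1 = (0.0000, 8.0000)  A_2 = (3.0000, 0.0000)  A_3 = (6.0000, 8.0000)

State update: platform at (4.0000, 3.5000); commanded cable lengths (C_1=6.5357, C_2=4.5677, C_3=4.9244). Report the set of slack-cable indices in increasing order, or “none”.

cable 1: √((-4.0000)²+(4.5000)²)=6.0208, C_1=6.5357: slack
cable 2: √((-1.0000)²+(-3.5000)²)=3.6401, C_2=4.5677: slack
cable 3: √((2.0000)²+(4.5000)²)=4.9244, C_3=4.9244: taut

1, 2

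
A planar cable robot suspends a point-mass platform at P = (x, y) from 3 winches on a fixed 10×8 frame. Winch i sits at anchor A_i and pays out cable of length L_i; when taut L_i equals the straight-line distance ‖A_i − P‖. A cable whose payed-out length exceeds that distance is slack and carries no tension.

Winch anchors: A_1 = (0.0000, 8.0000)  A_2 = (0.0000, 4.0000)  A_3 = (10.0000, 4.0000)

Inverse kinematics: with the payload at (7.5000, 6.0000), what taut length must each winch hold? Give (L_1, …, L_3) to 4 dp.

(7.7621, 7.7621, 3.2016)

L_1: Δ = A_1−P = (-7.5000, 2.0000) → ‖Δ‖ = √60.2500 = 7.7621
L_2: Δ = A_2−P = (-7.5000, -2.0000) → ‖Δ‖ = √60.2500 = 7.7621
L_3: Δ = A_3−P = (2.5000, -2.0000) → ‖Δ‖ = √10.2500 = 3.2016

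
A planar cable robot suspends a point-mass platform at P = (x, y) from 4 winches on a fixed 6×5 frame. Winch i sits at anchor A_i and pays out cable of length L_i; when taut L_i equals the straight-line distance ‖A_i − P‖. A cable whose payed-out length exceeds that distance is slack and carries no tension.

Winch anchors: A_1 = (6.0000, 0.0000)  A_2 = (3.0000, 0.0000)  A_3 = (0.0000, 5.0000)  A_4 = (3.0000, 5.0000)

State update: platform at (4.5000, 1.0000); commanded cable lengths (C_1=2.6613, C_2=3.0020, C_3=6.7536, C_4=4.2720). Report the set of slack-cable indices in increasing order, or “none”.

1, 2, 3

cable 1: √((1.5000)²+(-1.0000)²)=1.8028, C_1=2.6613: slack
cable 2: √((-1.5000)²+(-1.0000)²)=1.8028, C_2=3.0020: slack
cable 3: √((-4.5000)²+(4.0000)²)=6.0208, C_3=6.7536: slack
cable 4: √((-1.5000)²+(4.0000)²)=4.2720, C_4=4.2720: taut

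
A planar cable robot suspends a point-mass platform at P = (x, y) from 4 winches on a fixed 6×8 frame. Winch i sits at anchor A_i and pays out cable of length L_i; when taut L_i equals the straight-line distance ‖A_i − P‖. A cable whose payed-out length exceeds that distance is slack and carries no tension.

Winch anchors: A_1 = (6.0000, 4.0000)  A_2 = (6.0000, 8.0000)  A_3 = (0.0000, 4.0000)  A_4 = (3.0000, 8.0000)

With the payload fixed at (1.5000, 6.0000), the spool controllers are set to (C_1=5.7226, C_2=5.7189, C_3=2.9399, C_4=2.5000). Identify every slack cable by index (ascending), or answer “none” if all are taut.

1, 2, 3

cable 1: √((4.5000)²+(-2.0000)²)=4.9244, C_1=5.7226: slack
cable 2: √((4.5000)²+(2.0000)²)=4.9244, C_2=5.7189: slack
cable 3: √((-1.5000)²+(-2.0000)²)=2.5000, C_3=2.9399: slack
cable 4: √((1.5000)²+(2.0000)²)=2.5000, C_4=2.5000: taut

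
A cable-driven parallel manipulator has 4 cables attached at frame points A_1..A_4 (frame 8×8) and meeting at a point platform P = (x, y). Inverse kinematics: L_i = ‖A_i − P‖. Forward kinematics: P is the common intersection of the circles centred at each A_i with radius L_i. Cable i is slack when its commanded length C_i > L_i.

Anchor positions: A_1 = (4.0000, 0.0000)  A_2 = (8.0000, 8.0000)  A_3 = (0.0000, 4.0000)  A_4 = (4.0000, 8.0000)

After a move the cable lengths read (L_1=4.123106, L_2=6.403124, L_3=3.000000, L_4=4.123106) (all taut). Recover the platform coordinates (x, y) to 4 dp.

expand ‖A_i−P‖²=L_i² and subtract eq 1 (c_i ≔ ‖A_i‖²−L_i²)
c_1 = 16.0000+0.0000−17.0000 = -1.0000
eq1−eq2 → [-8.0000  -16.0000]·P = -88.0000
eq1−eq3 → [8.0000  -8.0000]·P = -8.0000
eq1−eq4 → [0.0000  -16.0000]·P = -64.0000
2×2 solve → P = (3.0000, 4.0000)
check cable 4: ‖A_4−P‖² = 17.0000 ≈ L_4² = 17.0000 ✓

(3.0000, 4.0000)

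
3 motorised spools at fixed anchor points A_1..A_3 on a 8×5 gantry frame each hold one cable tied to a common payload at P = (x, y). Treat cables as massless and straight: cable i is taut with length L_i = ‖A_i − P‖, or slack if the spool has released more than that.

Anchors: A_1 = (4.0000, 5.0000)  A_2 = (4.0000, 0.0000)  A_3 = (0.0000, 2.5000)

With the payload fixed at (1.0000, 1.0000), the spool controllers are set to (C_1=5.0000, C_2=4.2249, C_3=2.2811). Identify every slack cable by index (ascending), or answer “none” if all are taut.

2, 3

i=1: geometric 5.0000 vs commanded 5.0000 ⇒ taut
i=2: geometric 3.1623 vs commanded 4.2249 ⇒ slack
i=3: geometric 1.8028 vs commanded 2.2811 ⇒ slack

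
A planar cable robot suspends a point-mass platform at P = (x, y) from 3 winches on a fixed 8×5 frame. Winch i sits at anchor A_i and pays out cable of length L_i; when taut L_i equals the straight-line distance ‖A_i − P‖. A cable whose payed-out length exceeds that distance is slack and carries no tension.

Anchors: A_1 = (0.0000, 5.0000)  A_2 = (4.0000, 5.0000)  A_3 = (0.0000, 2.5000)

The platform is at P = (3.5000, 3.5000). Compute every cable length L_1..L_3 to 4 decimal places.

cable 1: Δx=-3.5000, Δy=1.5000; L_1 = √(Δx²+Δy²) = 3.8079
cable 2: Δx=0.5000, Δy=1.5000; L_2 = √(Δx²+Δy²) = 1.5811
cable 3: Δx=-3.5000, Δy=-1.0000; L_3 = √(Δx²+Δy²) = 3.6401

(3.8079, 1.5811, 3.6401)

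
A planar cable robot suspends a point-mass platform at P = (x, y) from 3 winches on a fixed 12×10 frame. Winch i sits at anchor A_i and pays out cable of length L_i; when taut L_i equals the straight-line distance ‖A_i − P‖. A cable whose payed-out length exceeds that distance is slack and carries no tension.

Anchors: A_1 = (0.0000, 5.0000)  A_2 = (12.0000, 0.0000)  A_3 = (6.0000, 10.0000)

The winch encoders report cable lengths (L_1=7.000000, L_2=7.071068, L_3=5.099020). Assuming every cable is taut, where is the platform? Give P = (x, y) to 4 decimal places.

circle eqns → linear via eq_j − eq_1; set c_j = A_j·A_j − L_j²
c_1 = 0.0000+25.0000−49.0000 = -24.0000
-24.0000·x + 10.0000·y = c_1−c_2 = -118.0000
-12.0000·x − 10.0000·y = c_1−c_3 = -134.0000
solve first two rows → x=7.0000, y=5.0000

(7.0000, 5.0000)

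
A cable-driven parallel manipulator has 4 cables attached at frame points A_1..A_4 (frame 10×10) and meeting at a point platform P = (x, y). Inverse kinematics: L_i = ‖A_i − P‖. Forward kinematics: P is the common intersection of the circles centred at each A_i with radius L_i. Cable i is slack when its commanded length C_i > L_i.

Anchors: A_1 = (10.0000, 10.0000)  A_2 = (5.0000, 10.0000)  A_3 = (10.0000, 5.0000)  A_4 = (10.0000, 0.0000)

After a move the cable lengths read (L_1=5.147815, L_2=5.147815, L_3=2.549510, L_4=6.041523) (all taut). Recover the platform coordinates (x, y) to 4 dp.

(7.5000, 5.5000)

circle eqns → linear via eq_j − eq_1; set k_j = A_j·A_j − L_j²
k_1 = 100.0000+100.0000−26.5000 = 173.5000
10.0000·x + 0.0000·y = k_1−k_2 = 75.0000
0.0000·x + 10.0000·y = k_1−k_3 = 55.0000
0.0000·x + 20.0000·y = k_1−k_4 = 110.0000
solve first two rows → x=7.5000, y=5.5000
check cable 4: ‖A_4−P‖² = 36.5000 ≈ L_4² = 36.5000 ✓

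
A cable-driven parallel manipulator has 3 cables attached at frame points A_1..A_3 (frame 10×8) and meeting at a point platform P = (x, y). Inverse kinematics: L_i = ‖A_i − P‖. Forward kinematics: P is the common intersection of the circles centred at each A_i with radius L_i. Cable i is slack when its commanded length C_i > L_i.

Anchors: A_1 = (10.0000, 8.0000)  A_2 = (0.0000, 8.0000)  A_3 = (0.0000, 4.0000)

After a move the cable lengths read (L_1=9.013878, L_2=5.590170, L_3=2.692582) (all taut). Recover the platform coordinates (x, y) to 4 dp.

expand ‖A_i−P‖²=L_i² and subtract eq 1 (q_i ≔ ‖A_i‖²−L_i²)
q_1 = 100.0000+64.0000−81.2500 = 82.7500
eq1−eq2 → [20.0000  0.0000]·P = 50.0000
eq1−eq3 → [20.0000  8.0000]·P = 74.0000
2×2 solve → P = (2.5000, 3.0000)

(2.5000, 3.0000)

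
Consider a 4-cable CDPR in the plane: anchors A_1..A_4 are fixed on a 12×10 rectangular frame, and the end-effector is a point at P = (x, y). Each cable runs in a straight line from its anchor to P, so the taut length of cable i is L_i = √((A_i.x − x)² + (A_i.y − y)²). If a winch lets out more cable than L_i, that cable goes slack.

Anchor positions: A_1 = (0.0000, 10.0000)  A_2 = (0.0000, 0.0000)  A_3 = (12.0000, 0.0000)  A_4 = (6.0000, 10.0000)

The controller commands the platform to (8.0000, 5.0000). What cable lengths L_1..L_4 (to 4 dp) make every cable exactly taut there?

(9.4340, 9.4340, 6.4031, 5.3852)

L_1 = √((0.0000−8.0000)² + (10.0000−5.0000)²) = 9.4340
L_2 = √((0.0000−8.0000)² + (0.0000−5.0000)²) = 9.4340
L_3 = √((12.0000−8.0000)² + (0.0000−5.0000)²) = 6.4031
L_4 = √((6.0000−8.0000)² + (10.0000−5.0000)²) = 5.3852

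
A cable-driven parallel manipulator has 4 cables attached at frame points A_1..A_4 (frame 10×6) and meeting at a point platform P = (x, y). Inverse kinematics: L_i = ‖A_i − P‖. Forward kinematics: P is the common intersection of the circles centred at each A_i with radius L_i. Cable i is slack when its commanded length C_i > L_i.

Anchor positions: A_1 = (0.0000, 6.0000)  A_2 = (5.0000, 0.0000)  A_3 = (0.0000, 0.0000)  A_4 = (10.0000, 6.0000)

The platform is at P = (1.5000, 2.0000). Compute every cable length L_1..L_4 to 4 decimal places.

(4.2720, 4.0311, 2.5000, 9.3941)

cable 1: Δx=-1.5000, Δy=4.0000; L_1 = √(Δx²+Δy²) = 4.2720
cable 2: Δx=3.5000, Δy=-2.0000; L_2 = √(Δx²+Δy²) = 4.0311
cable 3: Δx=-1.5000, Δy=-2.0000; L_3 = √(Δx²+Δy²) = 2.5000
cable 4: Δx=8.5000, Δy=4.0000; L_4 = √(Δx²+Δy²) = 9.3941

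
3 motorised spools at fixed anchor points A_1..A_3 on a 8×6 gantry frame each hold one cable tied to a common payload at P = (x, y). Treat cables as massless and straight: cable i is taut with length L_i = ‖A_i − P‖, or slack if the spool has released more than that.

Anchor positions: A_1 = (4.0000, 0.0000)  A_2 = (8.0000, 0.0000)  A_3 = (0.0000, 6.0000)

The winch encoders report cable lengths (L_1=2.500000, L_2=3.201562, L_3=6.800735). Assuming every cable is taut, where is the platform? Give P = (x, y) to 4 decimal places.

(5.5000, 2.0000)

each cable: (A_i−P)·(A_i−P) = L_i²; let q_i = ‖A_i‖²−L_i²
q_1 = 16.0000+0.0000−6.2500 = 9.7500
row 1: -8.0000x + 0.0000y = -44.0000  (q_2=53.7500)
row 2: 8.0000x − 12.0000y = 20.0000  (q_3=-10.2500)
Cramer on rows 1–2 → x = 5.5000, y = 2.0000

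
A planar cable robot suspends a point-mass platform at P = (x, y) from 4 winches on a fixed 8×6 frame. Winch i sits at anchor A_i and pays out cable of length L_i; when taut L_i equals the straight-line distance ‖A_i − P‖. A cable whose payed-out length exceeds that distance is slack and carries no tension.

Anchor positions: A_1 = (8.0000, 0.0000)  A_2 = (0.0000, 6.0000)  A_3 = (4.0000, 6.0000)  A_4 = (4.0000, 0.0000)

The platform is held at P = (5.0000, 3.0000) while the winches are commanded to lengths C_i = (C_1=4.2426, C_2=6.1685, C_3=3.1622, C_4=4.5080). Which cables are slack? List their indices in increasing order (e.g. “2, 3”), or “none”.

cable 1: L_1 = ‖A_1−P‖ = 4.2426;  C_1 = 4.2426 → taut
cable 2: L_2 = ‖A_2−P‖ = 5.8310;  C_2 = 6.1685 → slack
cable 3: L_3 = ‖A_3−P‖ = 3.1623;  C_3 = 3.1622 → taut
cable 4: L_4 = ‖A_4−P‖ = 3.1623;  C_4 = 4.5080 → slack

2, 4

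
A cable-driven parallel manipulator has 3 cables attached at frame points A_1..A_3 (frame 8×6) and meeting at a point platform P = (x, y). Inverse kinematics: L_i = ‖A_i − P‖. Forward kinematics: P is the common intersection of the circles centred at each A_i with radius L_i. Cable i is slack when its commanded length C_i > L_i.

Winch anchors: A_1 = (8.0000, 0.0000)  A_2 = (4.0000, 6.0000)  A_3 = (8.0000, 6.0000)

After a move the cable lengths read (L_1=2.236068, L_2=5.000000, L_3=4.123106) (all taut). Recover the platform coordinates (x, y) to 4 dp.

(7.0000, 2.0000)

each cable: (A_i−P)·(A_i−P) = L_i²; let c_i = ‖A_i‖²−L_i²
c_1 = 64.0000+0.0000−5.0000 = 59.0000
row 1: 8.0000x − 12.0000y = 32.0000  (c_2=27.0000)
row 2: 0.0000x − 12.0000y = -24.0000  (c_3=83.0000)
Cramer on rows 1–2 → x = 7.0000, y = 2.0000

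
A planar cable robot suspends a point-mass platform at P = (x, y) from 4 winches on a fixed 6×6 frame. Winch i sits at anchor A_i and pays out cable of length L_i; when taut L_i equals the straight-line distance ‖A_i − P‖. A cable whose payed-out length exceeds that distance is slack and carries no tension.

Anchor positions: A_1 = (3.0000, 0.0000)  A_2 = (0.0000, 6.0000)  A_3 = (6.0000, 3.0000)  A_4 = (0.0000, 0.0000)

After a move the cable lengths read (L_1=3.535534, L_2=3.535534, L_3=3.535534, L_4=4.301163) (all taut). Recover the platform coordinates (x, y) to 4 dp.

(2.5000, 3.5000)

circle eqns → linear via eq_j − eq_1; set q_j = A_j·A_j − L_j²
q_1 = 9.0000+0.0000−12.5000 = -3.5000
6.0000·x − 12.0000·y = q_1−q_2 = -27.0000
-6.0000·x − 6.0000·y = q_1−q_3 = -36.0000
6.0000·x + 0.0000·y = q_1−q_4 = 15.0000
solve first two rows → x=2.5000, y=3.5000
check cable 4: ‖A_4−P‖² = 18.5000 ≈ L_4² = 18.5000 ✓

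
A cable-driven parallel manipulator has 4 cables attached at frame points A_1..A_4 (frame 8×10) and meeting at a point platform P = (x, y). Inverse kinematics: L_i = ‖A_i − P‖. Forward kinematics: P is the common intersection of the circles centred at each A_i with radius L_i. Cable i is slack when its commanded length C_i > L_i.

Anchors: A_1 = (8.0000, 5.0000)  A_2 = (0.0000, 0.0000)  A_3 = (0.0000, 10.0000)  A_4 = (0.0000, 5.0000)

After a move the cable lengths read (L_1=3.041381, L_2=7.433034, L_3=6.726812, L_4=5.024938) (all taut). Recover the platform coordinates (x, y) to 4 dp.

(5.0000, 5.5000)

circle eqns → linear via eq_j − eq_1; set c_j = A_j·A_j − L_j²
c_1 = 64.0000+25.0000−9.2500 = 79.7500
16.0000·x + 10.0000·y = c_1−c_2 = 135.0000
16.0000·x − 10.0000·y = c_1−c_3 = 25.0000
16.0000·x + 0.0000·y = c_1−c_4 = 80.0000
solve first two rows → x=5.0000, y=5.5000
check cable 4: ‖A_4−P‖² = 25.2500 ≈ L_4² = 25.2500 ✓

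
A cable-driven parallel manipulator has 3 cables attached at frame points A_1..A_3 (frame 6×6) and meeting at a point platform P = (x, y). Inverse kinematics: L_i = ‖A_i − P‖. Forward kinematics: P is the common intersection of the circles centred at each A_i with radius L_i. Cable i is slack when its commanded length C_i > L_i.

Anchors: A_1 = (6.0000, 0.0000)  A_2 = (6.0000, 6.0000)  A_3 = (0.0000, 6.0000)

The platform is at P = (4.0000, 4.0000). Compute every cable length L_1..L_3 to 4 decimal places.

cable 1: Δx=2.0000, Δy=-4.0000; L_1 = √(Δx²+Δy²) = 4.4721
cable 2: Δx=2.0000, Δy=2.0000; L_2 = √(Δx²+Δy²) = 2.8284
cable 3: Δx=-4.0000, Δy=2.0000; L_3 = √(Δx²+Δy²) = 4.4721

(4.4721, 2.8284, 4.4721)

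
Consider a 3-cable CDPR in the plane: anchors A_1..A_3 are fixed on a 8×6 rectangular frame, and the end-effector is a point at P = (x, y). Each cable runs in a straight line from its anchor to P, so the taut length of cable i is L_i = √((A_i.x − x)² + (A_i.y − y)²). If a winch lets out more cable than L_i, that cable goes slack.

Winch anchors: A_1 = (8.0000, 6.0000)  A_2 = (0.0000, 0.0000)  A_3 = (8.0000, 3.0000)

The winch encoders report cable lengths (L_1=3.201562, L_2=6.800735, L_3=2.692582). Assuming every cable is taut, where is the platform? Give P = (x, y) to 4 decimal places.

(5.5000, 4.0000)

circle eqns → linear via eq_j − eq_1; set q_j = A_j·A_j − L_j²
q_1 = 64.0000+36.0000−10.2500 = 89.7500
16.0000·x + 12.0000·y = q_1−q_2 = 136.0000
0.0000·x + 6.0000·y = q_1−q_3 = 24.0000
solve first two rows → x=5.5000, y=4.0000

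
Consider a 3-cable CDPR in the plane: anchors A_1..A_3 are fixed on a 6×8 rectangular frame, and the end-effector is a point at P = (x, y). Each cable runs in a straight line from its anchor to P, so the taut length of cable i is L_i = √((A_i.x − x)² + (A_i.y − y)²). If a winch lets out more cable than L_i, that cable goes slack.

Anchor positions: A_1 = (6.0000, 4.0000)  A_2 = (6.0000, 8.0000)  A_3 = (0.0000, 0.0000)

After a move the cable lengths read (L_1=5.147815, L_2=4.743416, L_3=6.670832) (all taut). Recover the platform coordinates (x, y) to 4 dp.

circle eqns → linear via eq_j − eq_1; set q_j = A_j·A_j − L_j²
q_1 = 36.0000+16.0000−26.5000 = 25.5000
0.0000·x − 8.0000·y = q_1−q_2 = -52.0000
12.0000·x + 8.0000·y = q_1−q_3 = 70.0000
solve first two rows → x=1.5000, y=6.5000

(1.5000, 6.5000)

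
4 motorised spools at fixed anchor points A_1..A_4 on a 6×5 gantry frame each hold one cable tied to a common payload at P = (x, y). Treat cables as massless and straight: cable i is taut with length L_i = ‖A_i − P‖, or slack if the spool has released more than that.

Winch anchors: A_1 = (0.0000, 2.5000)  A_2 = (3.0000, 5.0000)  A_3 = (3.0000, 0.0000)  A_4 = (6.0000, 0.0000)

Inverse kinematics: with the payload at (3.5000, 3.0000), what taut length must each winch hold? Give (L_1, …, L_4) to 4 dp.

(3.5355, 2.0616, 3.0414, 3.9051)

cable 1: Δx=-3.5000, Δy=-0.5000; L_1 = √(Δx²+Δy²) = 3.5355
cable 2: Δx=-0.5000, Δy=2.0000; L_2 = √(Δx²+Δy²) = 2.0616
cable 3: Δx=-0.5000, Δy=-3.0000; L_3 = √(Δx²+Δy²) = 3.0414
cable 4: Δx=2.5000, Δy=-3.0000; L_4 = √(Δx²+Δy²) = 3.9051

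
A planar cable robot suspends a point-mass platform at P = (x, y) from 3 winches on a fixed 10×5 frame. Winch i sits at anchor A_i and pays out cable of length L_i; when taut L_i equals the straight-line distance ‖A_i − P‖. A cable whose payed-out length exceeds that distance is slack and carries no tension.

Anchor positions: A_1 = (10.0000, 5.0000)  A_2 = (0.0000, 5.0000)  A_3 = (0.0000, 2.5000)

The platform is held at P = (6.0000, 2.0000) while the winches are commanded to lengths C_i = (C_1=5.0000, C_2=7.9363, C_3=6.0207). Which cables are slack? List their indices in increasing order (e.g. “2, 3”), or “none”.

2

cable 1: L_1 = ‖A_1−P‖ = 5.0000;  C_1 = 5.0000 → taut
cable 2: L_2 = ‖A_2−P‖ = 6.7082;  C_2 = 7.9363 → slack
cable 3: L_3 = ‖A_3−P‖ = 6.0208;  C_3 = 6.0207 → taut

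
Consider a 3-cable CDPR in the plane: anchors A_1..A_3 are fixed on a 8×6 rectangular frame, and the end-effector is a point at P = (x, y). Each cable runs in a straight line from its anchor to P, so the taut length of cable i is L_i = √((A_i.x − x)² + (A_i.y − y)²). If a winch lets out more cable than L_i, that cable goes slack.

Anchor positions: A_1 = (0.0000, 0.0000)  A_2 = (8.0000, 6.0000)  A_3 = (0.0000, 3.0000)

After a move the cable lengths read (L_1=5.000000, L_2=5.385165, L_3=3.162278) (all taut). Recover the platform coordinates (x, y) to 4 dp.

expand ‖A_i−P‖²=L_i² and subtract eq 1 (k_i ≔ ‖A_i‖²−L_i²)
k_1 = 0.0000+0.0000−25.0000 = -25.0000
eq1−eq2 → [-16.0000  -12.0000]·P = -96.0000
eq1−eq3 → [0.0000  -6.0000]·P = -24.0000
2×2 solve → P = (3.0000, 4.0000)

(3.0000, 4.0000)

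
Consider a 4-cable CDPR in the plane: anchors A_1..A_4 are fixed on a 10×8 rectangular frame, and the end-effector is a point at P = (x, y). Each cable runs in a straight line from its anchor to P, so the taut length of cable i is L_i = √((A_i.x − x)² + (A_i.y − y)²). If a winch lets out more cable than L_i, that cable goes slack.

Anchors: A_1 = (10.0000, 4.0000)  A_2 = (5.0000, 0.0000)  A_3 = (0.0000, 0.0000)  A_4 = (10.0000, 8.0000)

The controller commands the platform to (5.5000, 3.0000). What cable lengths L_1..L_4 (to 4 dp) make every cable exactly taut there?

L_1 = √((10.0000−5.5000)² + (4.0000−3.0000)²) = 4.6098
L_2 = √((5.0000−5.5000)² + (0.0000−3.0000)²) = 3.0414
L_3 = √((0.0000−5.5000)² + (0.0000−3.0000)²) = 6.2650
L_4 = √((10.0000−5.5000)² + (8.0000−3.0000)²) = 6.7268

(4.6098, 3.0414, 6.2650, 6.7268)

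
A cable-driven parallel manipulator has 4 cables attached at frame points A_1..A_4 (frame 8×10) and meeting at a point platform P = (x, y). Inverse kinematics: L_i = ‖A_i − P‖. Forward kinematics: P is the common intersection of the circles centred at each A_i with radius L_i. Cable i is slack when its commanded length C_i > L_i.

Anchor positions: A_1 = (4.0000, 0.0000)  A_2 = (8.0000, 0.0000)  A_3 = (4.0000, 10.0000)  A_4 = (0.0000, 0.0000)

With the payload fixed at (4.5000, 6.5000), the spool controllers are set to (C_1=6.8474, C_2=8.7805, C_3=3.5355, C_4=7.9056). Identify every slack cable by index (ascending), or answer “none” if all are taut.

1, 2

i=1: geometric 6.5192 vs commanded 6.8474 ⇒ slack
i=2: geometric 7.3824 vs commanded 8.7805 ⇒ slack
i=3: geometric 3.5355 vs commanded 3.5355 ⇒ taut
i=4: geometric 7.9057 vs commanded 7.9056 ⇒ taut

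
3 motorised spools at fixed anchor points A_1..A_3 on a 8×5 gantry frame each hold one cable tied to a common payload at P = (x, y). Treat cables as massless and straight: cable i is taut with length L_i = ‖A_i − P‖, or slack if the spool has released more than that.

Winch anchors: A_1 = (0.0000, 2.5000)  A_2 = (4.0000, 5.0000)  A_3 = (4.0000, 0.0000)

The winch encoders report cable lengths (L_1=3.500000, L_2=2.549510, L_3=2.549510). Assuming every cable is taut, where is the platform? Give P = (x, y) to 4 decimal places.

expand ‖A_i−P‖²=L_i² and subtract eq 1 (c_i ≔ ‖A_i‖²−L_i²)
c_1 = 0.0000+6.2500−12.2500 = -6.0000
eq1−eq2 → [-8.0000  -5.0000]·P = -40.5000
eq1−eq3 → [-8.0000  5.0000]·P = -15.5000
2×2 solve → P = (3.5000, 2.5000)

(3.5000, 2.5000)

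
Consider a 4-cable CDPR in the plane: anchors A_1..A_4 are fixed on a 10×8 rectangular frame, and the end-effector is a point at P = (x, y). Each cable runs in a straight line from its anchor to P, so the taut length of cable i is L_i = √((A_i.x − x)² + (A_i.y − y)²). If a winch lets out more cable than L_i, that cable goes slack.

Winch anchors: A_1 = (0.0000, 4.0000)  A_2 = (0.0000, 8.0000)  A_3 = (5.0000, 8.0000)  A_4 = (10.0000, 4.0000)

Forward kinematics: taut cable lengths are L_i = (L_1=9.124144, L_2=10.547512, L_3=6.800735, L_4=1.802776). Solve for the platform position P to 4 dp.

(9.0000, 2.5000)

expand ‖A_i−P‖²=L_i² and subtract eq 1 (q_i ≔ ‖A_i‖²−L_i²)
q_1 = 0.0000+16.0000−83.2500 = -67.2500
eq1−eq2 → [0.0000  -8.0000]·P = -20.0000
eq1−eq3 → [-10.0000  -8.0000]·P = -110.0000
eq1−eq4 → [-20.0000  0.0000]·P = -180.0000
2×2 solve → P = (9.0000, 2.5000)
check cable 4: ‖A_4−P‖² = 3.2500 ≈ L_4² = 3.2500 ✓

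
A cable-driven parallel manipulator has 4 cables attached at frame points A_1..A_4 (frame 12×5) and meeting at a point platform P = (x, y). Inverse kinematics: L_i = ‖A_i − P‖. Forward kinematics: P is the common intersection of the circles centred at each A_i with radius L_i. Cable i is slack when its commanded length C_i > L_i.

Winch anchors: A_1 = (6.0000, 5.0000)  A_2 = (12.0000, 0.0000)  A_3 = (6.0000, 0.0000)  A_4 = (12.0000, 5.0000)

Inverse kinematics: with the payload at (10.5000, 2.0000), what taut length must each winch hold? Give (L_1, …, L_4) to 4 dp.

(5.4083, 2.5000, 4.9244, 3.3541)

L_1: Δ = A_1−P = (-4.5000, 3.0000) → ‖Δ‖ = √29.2500 = 5.4083
L_2: Δ = A_2−P = (1.5000, -2.0000) → ‖Δ‖ = √6.2500 = 2.5000
L_3: Δ = A_3−P = (-4.5000, -2.0000) → ‖Δ‖ = √24.2500 = 4.9244
L_4: Δ = A_4−P = (1.5000, 3.0000) → ‖Δ‖ = √11.2500 = 3.3541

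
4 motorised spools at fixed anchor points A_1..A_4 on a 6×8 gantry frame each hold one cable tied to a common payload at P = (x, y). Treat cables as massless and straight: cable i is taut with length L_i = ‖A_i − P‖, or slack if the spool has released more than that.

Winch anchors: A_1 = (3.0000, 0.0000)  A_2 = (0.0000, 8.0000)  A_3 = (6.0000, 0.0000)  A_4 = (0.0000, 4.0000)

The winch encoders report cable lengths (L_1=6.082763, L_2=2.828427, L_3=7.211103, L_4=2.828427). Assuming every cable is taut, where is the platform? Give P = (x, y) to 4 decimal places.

(2.0000, 6.0000)

expand ‖A_i−P‖²=L_i² and subtract eq 1 (q_i ≔ ‖A_i‖²−L_i²)
q_1 = 9.0000+0.0000−37.0000 = -28.0000
eq1−eq2 → [6.0000  -16.0000]·P = -84.0000
eq1−eq3 → [-6.0000  0.0000]·P = -12.0000
eq1−eq4 → [6.0000  -8.0000]·P = -36.0000
2×2 solve → P = (2.0000, 6.0000)
check cable 4: ‖A_4−P‖² = 8.0000 ≈ L_4² = 8.0000 ✓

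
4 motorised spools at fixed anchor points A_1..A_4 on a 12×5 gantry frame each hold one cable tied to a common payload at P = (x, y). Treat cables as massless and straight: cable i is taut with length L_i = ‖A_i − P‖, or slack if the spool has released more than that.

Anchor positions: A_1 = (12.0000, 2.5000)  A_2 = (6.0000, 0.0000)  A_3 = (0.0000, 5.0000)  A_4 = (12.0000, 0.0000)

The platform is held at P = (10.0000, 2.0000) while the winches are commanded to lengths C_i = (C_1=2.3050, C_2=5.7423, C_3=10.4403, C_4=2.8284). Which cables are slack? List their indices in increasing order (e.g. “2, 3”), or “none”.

cable 1: L_1 = ‖A_1−P‖ = 2.0616;  C_1 = 2.3050 → slack
cable 2: L_2 = ‖A_2−P‖ = 4.4721;  C_2 = 5.7423 → slack
cable 3: L_3 = ‖A_3−P‖ = 10.4403;  C_3 = 10.4403 → taut
cable 4: L_4 = ‖A_4−P‖ = 2.8284;  C_4 = 2.8284 → taut

1, 2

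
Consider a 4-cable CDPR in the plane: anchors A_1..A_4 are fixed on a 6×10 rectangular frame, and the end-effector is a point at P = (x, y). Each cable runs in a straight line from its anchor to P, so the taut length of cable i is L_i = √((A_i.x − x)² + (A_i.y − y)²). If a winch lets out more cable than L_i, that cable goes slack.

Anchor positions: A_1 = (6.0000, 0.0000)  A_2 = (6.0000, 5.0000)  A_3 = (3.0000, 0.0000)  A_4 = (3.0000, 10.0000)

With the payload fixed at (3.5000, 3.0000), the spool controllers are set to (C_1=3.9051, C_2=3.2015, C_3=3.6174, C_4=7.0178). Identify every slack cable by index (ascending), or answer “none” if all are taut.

cable 1: L_1 = ‖A_1−P‖ = 3.9051;  C_1 = 3.9051 → taut
cable 2: L_2 = ‖A_2−P‖ = 3.2016;  C_2 = 3.2015 → taut
cable 3: L_3 = ‖A_3−P‖ = 3.0414;  C_3 = 3.6174 → slack
cable 4: L_4 = ‖A_4−P‖ = 7.0178;  C_4 = 7.0178 → taut

3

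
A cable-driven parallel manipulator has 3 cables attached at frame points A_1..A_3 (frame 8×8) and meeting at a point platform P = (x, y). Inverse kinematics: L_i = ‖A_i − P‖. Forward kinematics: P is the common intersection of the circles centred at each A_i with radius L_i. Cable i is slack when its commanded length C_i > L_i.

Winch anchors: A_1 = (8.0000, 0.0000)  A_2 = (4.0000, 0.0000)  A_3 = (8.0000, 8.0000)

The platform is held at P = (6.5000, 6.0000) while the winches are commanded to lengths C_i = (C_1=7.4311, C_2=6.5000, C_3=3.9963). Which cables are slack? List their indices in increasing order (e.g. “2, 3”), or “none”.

cable 1: √((1.5000)²+(-6.0000)²)=6.1847, C_1=7.4311: slack
cable 2: √((-2.5000)²+(-6.0000)²)=6.5000, C_2=6.5000: taut
cable 3: √((1.5000)²+(2.0000)²)=2.5000, C_3=3.9963: slack

1, 3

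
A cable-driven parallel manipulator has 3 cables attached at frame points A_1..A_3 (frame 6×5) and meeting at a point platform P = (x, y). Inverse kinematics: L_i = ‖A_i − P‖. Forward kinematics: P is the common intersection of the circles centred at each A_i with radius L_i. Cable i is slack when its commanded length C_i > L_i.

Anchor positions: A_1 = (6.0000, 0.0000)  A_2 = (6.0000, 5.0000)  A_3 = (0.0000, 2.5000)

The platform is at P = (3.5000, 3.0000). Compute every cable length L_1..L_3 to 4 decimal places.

(3.9051, 3.2016, 3.5355)

L_1: Δ = A_1−P = (2.5000, -3.0000) → ‖Δ‖ = √15.2500 = 3.9051
L_2: Δ = A_2−P = (2.5000, 2.0000) → ‖Δ‖ = √10.2500 = 3.2016
L_3: Δ = A_3−P = (-3.5000, -0.5000) → ‖Δ‖ = √12.5000 = 3.5355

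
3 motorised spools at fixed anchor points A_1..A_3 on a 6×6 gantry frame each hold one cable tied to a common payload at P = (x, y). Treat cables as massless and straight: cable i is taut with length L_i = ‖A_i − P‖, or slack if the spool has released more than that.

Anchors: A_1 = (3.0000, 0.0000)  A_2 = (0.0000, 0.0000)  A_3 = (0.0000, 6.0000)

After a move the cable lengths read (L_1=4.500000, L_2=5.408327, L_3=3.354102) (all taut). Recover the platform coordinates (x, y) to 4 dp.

circle eqns → linear via eq_j − eq_1; set k_j = A_j·A_j − L_j²
k_1 = 9.0000+0.0000−20.2500 = -11.2500
6.0000·x + 0.0000·y = k_1−k_2 = 18.0000
6.0000·x − 12.0000·y = k_1−k_3 = -36.0000
solve first two rows → x=3.0000, y=4.5000

(3.0000, 4.5000)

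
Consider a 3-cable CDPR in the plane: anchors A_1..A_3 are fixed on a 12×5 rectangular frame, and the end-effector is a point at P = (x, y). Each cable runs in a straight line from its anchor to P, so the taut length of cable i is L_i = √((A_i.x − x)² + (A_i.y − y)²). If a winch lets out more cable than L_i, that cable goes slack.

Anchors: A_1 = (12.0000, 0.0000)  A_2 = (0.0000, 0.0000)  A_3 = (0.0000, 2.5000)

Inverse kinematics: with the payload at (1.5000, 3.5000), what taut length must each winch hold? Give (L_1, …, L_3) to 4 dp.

(11.0680, 3.8079, 1.8028)

L_1: Δ = A_1−P = (10.5000, -3.5000) → ‖Δ‖ = √122.5000 = 11.0680
L_2: Δ = A_2−P = (-1.5000, -3.5000) → ‖Δ‖ = √14.5000 = 3.8079
L_3: Δ = A_3−P = (-1.5000, -1.0000) → ‖Δ‖ = √3.2500 = 1.8028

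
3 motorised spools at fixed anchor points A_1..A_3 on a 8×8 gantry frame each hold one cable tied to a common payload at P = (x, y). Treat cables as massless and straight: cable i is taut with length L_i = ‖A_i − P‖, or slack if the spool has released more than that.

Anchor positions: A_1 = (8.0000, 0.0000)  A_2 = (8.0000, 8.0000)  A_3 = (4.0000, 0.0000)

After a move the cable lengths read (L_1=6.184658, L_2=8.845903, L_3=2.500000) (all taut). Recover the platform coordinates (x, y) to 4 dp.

expand ‖A_i−P‖²=L_i² and subtract eq 1 (k_i ≔ ‖A_i‖²−L_i²)
k_1 = 64.0000+0.0000−38.2500 = 25.7500
eq1−eq2 → [0.0000  -16.0000]·P = -24.0000
eq1−eq3 → [8.0000  0.0000]·P = 16.0000
2×2 solve → P = (2.0000, 1.5000)

(2.0000, 1.5000)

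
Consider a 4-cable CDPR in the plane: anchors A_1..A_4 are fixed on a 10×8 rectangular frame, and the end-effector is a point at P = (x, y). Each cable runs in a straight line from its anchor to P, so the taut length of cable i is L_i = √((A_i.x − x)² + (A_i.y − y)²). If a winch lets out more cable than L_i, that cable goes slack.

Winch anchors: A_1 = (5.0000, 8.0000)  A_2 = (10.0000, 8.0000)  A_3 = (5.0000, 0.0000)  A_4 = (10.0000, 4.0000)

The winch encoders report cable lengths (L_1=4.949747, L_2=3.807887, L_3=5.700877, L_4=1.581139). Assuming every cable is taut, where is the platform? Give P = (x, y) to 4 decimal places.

circle eqns → linear via eq_j − eq_1; set q_j = A_j·A_j − L_j²
q_1 = 25.0000+64.0000−24.5000 = 64.5000
-10.0000·x + 0.0000·y = q_1−q_2 = -85.0000
0.0000·x + 16.0000·y = q_1−q_3 = 72.0000
-10.0000·x + 8.0000·y = q_1−q_4 = -49.0000
solve first two rows → x=8.5000, y=4.5000
check cable 4: ‖A_4−P‖² = 2.5000 ≈ L_4² = 2.5000 ✓

(8.5000, 4.5000)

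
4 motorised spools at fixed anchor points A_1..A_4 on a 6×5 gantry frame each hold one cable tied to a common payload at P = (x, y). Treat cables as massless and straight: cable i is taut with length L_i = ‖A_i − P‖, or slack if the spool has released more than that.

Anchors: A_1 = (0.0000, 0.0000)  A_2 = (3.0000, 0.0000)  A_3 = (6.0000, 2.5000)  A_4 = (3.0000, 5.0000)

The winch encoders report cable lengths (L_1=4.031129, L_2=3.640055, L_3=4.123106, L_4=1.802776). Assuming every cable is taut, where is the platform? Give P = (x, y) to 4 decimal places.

expand ‖A_i−P‖²=L_i² and subtract eq 1 (c_i ≔ ‖A_i‖²−L_i²)
c_1 = 0.0000+0.0000−16.2500 = -16.2500
eq1−eq2 → [-6.0000  0.0000]·P = -12.0000
eq1−eq3 → [-12.0000  -5.0000]·P = -41.5000
eq1−eq4 → [-6.0000  -10.0000]·P = -47.0000
2×2 solve → P = (2.0000, 3.5000)
check cable 4: ‖A_4−P‖² = 3.2500 ≈ L_4² = 3.2500 ✓

(2.0000, 3.5000)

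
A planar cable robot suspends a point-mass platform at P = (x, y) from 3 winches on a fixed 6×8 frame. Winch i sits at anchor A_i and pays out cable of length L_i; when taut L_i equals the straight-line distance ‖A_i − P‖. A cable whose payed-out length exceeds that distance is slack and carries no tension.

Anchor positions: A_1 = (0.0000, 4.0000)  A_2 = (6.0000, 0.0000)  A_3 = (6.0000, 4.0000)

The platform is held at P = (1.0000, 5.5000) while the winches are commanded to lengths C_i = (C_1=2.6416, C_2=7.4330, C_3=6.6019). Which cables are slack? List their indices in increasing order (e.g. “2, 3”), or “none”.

cable 1: L_1 = ‖A_1−P‖ = 1.8028;  C_1 = 2.6416 → slack
cable 2: L_2 = ‖A_2−P‖ = 7.4330;  C_2 = 7.4330 → taut
cable 3: L_3 = ‖A_3−P‖ = 5.2202;  C_3 = 6.6019 → slack

1, 3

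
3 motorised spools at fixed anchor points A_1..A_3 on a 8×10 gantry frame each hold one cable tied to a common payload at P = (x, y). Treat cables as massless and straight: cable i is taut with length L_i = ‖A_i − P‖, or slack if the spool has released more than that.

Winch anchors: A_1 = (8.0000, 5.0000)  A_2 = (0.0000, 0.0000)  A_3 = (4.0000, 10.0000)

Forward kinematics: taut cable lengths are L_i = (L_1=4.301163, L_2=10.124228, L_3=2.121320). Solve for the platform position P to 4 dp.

circle eqns → linear via eq_j − eq_1; set q_j = A_j·A_j − L_j²
q_1 = 64.0000+25.0000−18.5000 = 70.5000
16.0000·x + 10.0000·y = q_1−q_2 = 173.0000
8.0000·x − 10.0000·y = q_1−q_3 = -41.0000
solve first two rows → x=5.5000, y=8.5000

(5.5000, 8.5000)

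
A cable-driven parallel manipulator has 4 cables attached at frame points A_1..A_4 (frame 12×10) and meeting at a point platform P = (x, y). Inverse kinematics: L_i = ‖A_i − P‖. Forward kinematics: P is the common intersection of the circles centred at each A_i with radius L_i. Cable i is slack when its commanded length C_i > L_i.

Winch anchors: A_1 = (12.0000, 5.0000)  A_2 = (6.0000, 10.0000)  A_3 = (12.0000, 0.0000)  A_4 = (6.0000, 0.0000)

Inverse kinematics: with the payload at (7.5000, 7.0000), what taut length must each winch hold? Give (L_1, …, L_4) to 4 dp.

L_1: Δ = A_1−P = (4.5000, -2.0000) → ‖Δ‖ = √24.2500 = 4.9244
L_2: Δ = A_2−P = (-1.5000, 3.0000) → ‖Δ‖ = √11.2500 = 3.3541
L_3: Δ = A_3−P = (4.5000, -7.0000) → ‖Δ‖ = √69.2500 = 8.3217
L_4: Δ = A_4−P = (-1.5000, -7.0000) → ‖Δ‖ = √51.2500 = 7.1589

(4.9244, 3.3541, 8.3217, 7.1589)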